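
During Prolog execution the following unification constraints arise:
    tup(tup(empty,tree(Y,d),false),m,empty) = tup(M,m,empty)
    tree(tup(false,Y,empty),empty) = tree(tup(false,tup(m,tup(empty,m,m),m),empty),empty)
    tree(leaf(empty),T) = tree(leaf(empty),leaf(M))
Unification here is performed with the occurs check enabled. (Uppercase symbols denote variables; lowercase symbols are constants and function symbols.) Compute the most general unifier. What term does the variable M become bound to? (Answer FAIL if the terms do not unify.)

Decompose tup/3: tup(empty,tree(Y,d),false) = M,  m = m,  empty = empty.
Bind M := tup(empty,tree(Y,d),false); substituting into the one remaining equation that mentions M gives: tree(leaf(empty),T) = tree(leaf(empty),leaf(tup(empty,tree(Y,d),false))).
Delete trivial equation m = m.
Delete trivial equation empty = empty.
Decompose tree/2: tup(false,Y,empty) = tup(false,tup(m,tup(empty,m,m),m),empty),  empty = empty.
Decompose tup/3: false = false,  Y = tup(m,tup(empty,m,m),m),  empty = empty.
Delete trivial equation false = false.
Bind Y := tup(m,tup(empty,m,m),m); substituting into the one remaining equation that mentions Y gives: tree(leaf(empty),T) = tree(leaf(empty),leaf(tup(empty,tree(tup(m,tup(empty,m,m),m),d),false))). Substituting into the earlier binding gives M := tup(empty,tree(tup(m,tup(empty,m,m),m),d),false).
Delete trivial equation empty = empty.
Delete trivial equation empty = empty.
Decompose tree/2: leaf(empty) = leaf(empty),  T = leaf(tup(empty,tree(tup(m,tup(empty,m,m),m),d),false)).
Delete trivial equation leaf(empty) = leaf(empty).
Bind T := leaf(tup(empty,tree(tup(m,tup(empty,m,m),m),d),false)).
MGU = { M ↦ tup(empty,tree(tup(m,tup(empty,m,m),m),d),false), Y ↦ tup(m,tup(empty,m,m),m), T ↦ leaf(tup(empty,tree(tup(m,tup(empty,m,m),m),d),false)) }, so M ↦ tup(empty,tree(tup(m,tup(empty,m,m),m),d),false).

tup(empty,tree(tup(m,tup(empty,m,m),m),d),false)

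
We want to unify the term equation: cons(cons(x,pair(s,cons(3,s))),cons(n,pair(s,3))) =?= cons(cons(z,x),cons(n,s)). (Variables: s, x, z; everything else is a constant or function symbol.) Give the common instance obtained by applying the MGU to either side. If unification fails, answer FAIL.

Decompose cons/2: cons(x,pair(s,cons(3,s))) =?= cons(z,x),  cons(n,pair(s,3)) =?= cons(n,s).
Decompose cons/2: x =?= z,  pair(s,cons(3,s)) =?= x.
Bind x := z; substituting into the one remaining equation that mentions x gives: pair(s,cons(3,s)) =?= z.
Bind z := pair(s,cons(3,s)); no other remaining equation mentions z. Substituting into the earlier binding gives x := pair(s,cons(3,s)).
Decompose cons/2: n =?= n,  pair(s,3) =?= s.
Delete trivial equation n =?= n.
Occurs check fails: s occurs in pair(s,3); the equation s =?= pair(s,3) has no finite solution.

FAIL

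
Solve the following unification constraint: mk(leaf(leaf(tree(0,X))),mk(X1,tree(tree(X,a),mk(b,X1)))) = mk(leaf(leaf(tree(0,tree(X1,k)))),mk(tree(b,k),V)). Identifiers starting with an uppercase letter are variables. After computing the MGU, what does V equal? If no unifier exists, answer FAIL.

Decompose mk/2: leaf(leaf(tree(0,X))) = leaf(leaf(tree(0,tree(X1,k)))),  mk(X1,tree(tree(X,a),mk(b,X1))) = mk(tree(b,k),V).
Decompose leaf/1: leaf(tree(0,X)) = leaf(tree(0,tree(X1,k))).
Decompose leaf/1: tree(0,X) = tree(0,tree(X1,k)).
Decompose tree/2: 0 = 0,  X = tree(X1,k).
Delete trivial equation 0 = 0.
Bind X := tree(X1,k); substituting into the remaining equation gives: mk(X1,tree(tree(tree(X1,k),a),mk(b,X1))) = mk(tree(b,k),V).
Decompose mk/2: X1 = tree(b,k),  tree(tree(tree(X1,k),a),mk(b,X1)) = V.
Bind X1 := tree(b,k); substituting into the remaining equation gives: tree(tree(tree(tree(b,k),k),a),mk(b,tree(b,k))) = V. Substituting into the earlier binding gives X := tree(tree(b,k),k).
Bind V := tree(tree(tree(tree(b,k),k),a),mk(b,tree(b,k))).
MGU = { X := tree(tree(b,k),k), X1 := tree(b,k), V := tree(tree(tree(tree(b,k),k),a),mk(b,tree(b,k))) }, so V := tree(tree(tree(tree(b,k),k),a),mk(b,tree(b,k))).

tree(tree(tree(tree(b,k),k),a),mk(b,tree(b,k)))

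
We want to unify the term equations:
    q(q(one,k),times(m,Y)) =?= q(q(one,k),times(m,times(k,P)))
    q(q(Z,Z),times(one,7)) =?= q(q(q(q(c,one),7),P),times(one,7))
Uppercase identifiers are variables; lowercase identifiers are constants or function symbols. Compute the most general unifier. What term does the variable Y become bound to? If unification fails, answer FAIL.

times(k,q(q(c,one),7))

Decompose q/2: q(one,k) =?= q(one,k),  times(m,Y) =?= times(m,times(k,P)).
Delete trivial equation q(one,k) =?= q(one,k).
Decompose times/2: m =?= m,  Y =?= times(k,P).
Delete trivial equation m =?= m.
Bind Y := times(k,P); no other remaining equation mentions Y.
Decompose q/2: q(Z,Z) =?= q(q(q(c,one),7),P),  times(one,7) =?= times(one,7).
Decompose q/2: Z =?= q(q(c,one),7),  Z =?= P.
Bind Z := q(q(c,one),7); substituting into the one remaining equation that mentions Z gives: q(q(c,one),7) =?= P.
Bind P := q(q(c,one),7); no other remaining equation mentions P. Substituting into the earlier binding gives Y := times(k,q(q(c,one),7)).
Delete trivial equation times(one,7) =?= times(one,7).
MGU = { Y := times(k,q(q(c,one),7)), Z := q(q(c,one),7), P := q(q(c,one),7) }, so Y := times(k,q(q(c,one),7)).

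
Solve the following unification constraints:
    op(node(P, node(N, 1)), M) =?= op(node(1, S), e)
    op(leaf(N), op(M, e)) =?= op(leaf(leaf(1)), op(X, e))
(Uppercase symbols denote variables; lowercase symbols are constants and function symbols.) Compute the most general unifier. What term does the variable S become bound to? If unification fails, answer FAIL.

Decompose op/2: node(P, node(N, 1)) =?= node(1, S),  M =?= e.
Decompose node/2: P =?= 1,  node(N, 1) =?= S.
Bind P := 1; no other remaining equation mentions P.
Bind S := node(N, 1); no other remaining equation mentions S.
Bind M := e; substituting into the remaining equation gives: op(leaf(N), op(e, e)) =?= op(leaf(leaf(1)), op(X, e)).
Decompose op/2: leaf(N) =?= leaf(leaf(1)),  op(e, e) =?= op(X, e).
Decompose leaf/1: N =?= leaf(1).
Bind N := leaf(1); no other remaining equation mentions N. Substituting into the earlier binding gives S := node(leaf(1), 1).
Decompose op/2: e =?= X,  e =?= e.
Bind X := e; no other remaining equation mentions X.
Delete trivial equation e =?= e.
MGU = { P ↦ 1, S ↦ node(leaf(1), 1), M ↦ e, N ↦ leaf(1), X ↦ e }, so S ↦ node(leaf(1), 1).

node(leaf(1), 1)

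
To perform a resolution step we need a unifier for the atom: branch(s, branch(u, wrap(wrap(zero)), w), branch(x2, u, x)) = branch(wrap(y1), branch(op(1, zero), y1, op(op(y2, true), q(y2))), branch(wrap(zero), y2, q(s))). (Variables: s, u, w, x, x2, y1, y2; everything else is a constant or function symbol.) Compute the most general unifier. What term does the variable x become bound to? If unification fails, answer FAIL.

q(wrap(wrap(wrap(zero))))

Decompose branch/3: s = wrap(y1),  branch(u, wrap(wrap(zero)), w) = branch(op(1, zero), y1, op(op(y2, true), q(y2))),  branch(x2, u, x) = branch(wrap(zero), y2, q(s)).
Bind s := wrap(y1); substituting into the one remaining equation that mentions s gives: branch(x2, u, x) = branch(wrap(zero), y2, q(wrap(y1))).
Decompose branch/3: u = op(1, zero),  wrap(wrap(zero)) = y1,  w = op(op(y2, true), q(y2)).
Bind u := op(1, zero); substituting into the one remaining equation that mentions u gives: branch(x2, op(1, zero), x) = branch(wrap(zero), y2, q(wrap(y1))).
Bind y1 := wrap(wrap(zero)); substituting into the one remaining equation that mentions y1 gives: branch(x2, op(1, zero), x) = branch(wrap(zero), y2, q(wrap(wrap(wrap(zero))))). Substituting into the earlier binding gives s := wrap(wrap(wrap(zero))).
Bind w := op(op(y2, true), q(y2)); no other remaining equation mentions w.
Decompose branch/3: x2 = wrap(zero),  op(1, zero) = y2,  x = q(wrap(wrap(wrap(zero)))).
Bind x2 := wrap(zero); no other remaining equation mentions x2.
Bind y2 := op(1, zero); no other remaining equation mentions y2. Substituting into the earlier binding gives w := op(op(op(1, zero), true), q(op(1, zero))).
Bind x := q(wrap(wrap(wrap(zero)))).
MGU = { s ↦ wrap(wrap(wrap(zero))), u ↦ op(1, zero), y1 ↦ wrap(wrap(zero)), w ↦ op(op(op(1, zero), true), q(op(1, zero))), x2 ↦ wrap(zero), y2 ↦ op(1, zero), x ↦ q(wrap(wrap(wrap(zero)))) }, so x ↦ q(wrap(wrap(wrap(zero)))).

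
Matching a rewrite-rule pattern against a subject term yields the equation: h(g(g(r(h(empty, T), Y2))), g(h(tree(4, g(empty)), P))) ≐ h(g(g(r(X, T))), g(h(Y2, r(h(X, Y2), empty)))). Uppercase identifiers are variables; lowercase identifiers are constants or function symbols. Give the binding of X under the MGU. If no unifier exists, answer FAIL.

Decompose h/2: g(g(r(h(empty, T), Y2))) ≐ g(g(r(X, T))),  g(h(tree(4, g(empty)), P)) ≐ g(h(Y2, r(h(X, Y2), empty))).
Decompose g/1: g(r(h(empty, T), Y2)) ≐ g(r(X, T)).
Decompose g/1: r(h(empty, T), Y2) ≐ r(X, T).
Decompose r/2: h(empty, T) ≐ X,  Y2 ≐ T.
Bind X := h(empty, T); substituting into the one remaining equation that mentions X gives: g(h(tree(4, g(empty)), P)) ≐ g(h(Y2, r(h(h(empty, T), Y2), empty))).
Bind Y2 := T; substituting into the remaining equation gives: g(h(tree(4, g(empty)), P)) ≐ g(h(T, r(h(h(empty, T), T), empty))).
Decompose g/1: h(tree(4, g(empty)), P) ≐ h(T, r(h(h(empty, T), T), empty)).
Decompose h/2: tree(4, g(empty)) ≐ T,  P ≐ r(h(h(empty, T), T), empty).
Bind T := tree(4, g(empty)); substituting into the remaining equation gives: P ≐ r(h(h(empty, tree(4, g(empty))), tree(4, g(empty))), empty). Substituting into the earlier bindings gives X := h(empty, tree(4, g(empty))), Y2 := tree(4, g(empty)).
Bind P := r(h(h(empty, tree(4, g(empty))), tree(4, g(empty))), empty).
MGU = { X -> h(empty, tree(4, g(empty))), Y2 -> tree(4, g(empty)), T -> tree(4, g(empty)), P -> r(h(h(empty, tree(4, g(empty))), tree(4, g(empty))), empty) }, so X -> h(empty, tree(4, g(empty))).

h(empty, tree(4, g(empty)))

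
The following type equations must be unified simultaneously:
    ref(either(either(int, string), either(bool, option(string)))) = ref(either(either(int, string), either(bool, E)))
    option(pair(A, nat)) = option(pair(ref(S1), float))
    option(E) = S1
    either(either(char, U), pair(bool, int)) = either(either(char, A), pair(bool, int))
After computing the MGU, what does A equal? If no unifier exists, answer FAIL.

Decompose ref/1: either(either(int, string), either(bool, option(string))) = either(either(int, string), either(bool, E)).
Decompose either/2: either(int, string) = either(int, string),  either(bool, option(string)) = either(bool, E).
Delete trivial equation either(int, string) = either(int, string).
Decompose either/2: bool = bool,  option(string) = E.
Delete trivial equation bool = bool.
Bind E := option(string); substituting into the one remaining equation that mentions E gives: option(option(string)) = S1.
Decompose option/1: pair(A, nat) = pair(ref(S1), float).
Decompose pair/2: A = ref(S1),  nat = float.
Bind A := ref(S1); substituting into the one remaining equation that mentions A gives: either(either(char, U), pair(bool, int)) = either(either(char, ref(S1)), pair(bool, int)).
Clash: constants nat and float differ; no unifier exists.

FAIL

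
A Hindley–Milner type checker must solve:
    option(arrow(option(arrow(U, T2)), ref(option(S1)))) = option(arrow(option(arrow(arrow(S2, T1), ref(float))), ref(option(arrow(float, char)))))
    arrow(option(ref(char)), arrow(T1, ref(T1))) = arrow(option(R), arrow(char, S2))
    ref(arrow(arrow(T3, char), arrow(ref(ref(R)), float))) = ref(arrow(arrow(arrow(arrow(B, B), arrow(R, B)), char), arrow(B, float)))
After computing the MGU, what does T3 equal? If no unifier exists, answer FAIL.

arrow(arrow(ref(ref(ref(char))), ref(ref(ref(char)))), arrow(ref(char), ref(ref(ref(char)))))

Decompose option/1: arrow(option(arrow(U, T2)), ref(option(S1))) = arrow(option(arrow(arrow(S2, T1), ref(float))), ref(option(arrow(float, char)))).
Decompose arrow/2: option(arrow(U, T2)) = option(arrow(arrow(S2, T1), ref(float))),  ref(option(S1)) = ref(option(arrow(float, char))).
Decompose option/1: arrow(U, T2) = arrow(arrow(S2, T1), ref(float)).
Decompose arrow/2: U = arrow(S2, T1),  T2 = ref(float).
Bind U := arrow(S2, T1); no other remaining equation mentions U.
Bind T2 := ref(float); no other remaining equation mentions T2.
Decompose ref/1: option(S1) = option(arrow(float, char)).
Decompose option/1: S1 = arrow(float, char).
Bind S1 := arrow(float, char); no other remaining equation mentions S1.
Decompose arrow/2: option(ref(char)) = option(R),  arrow(T1, ref(T1)) = arrow(char, S2).
Decompose option/1: ref(char) = R.
Bind R := ref(char); substituting into the one remaining equation that mentions R gives: ref(arrow(arrow(T3, char), arrow(ref(ref(ref(char))), float))) = ref(arrow(arrow(arrow(arrow(B, B), arrow(ref(char), B)), char), arrow(B, float))).
Decompose arrow/2: T1 = char,  ref(T1) = S2.
Bind T1 := char; substituting into the one remaining equation that mentions T1 gives: ref(char) = S2. Substituting into the earlier binding gives U := arrow(S2, char).
Bind S2 := ref(char); no other remaining equation mentions S2. Substituting into the earlier binding gives U := arrow(ref(char), char).
Decompose ref/1: arrow(arrow(T3, char), arrow(ref(ref(ref(char))), float)) = arrow(arrow(arrow(arrow(B, B), arrow(ref(char), B)), char), arrow(B, float)).
Decompose arrow/2: arrow(T3, char) = arrow(arrow(arrow(B, B), arrow(ref(char), B)), char),  arrow(ref(ref(ref(char))), float) = arrow(B, float).
Decompose arrow/2: T3 = arrow(arrow(B, B), arrow(ref(char), B)),  char = char.
Bind T3 := arrow(arrow(B, B), arrow(ref(char), B)); no other remaining equation mentions T3.
Delete trivial equation char = char.
Decompose arrow/2: ref(ref(ref(char))) = B,  float = float.
Bind B := ref(ref(ref(char))); no other remaining equation mentions B. Substituting into the earlier binding gives T3 := arrow(arrow(ref(ref(ref(char))), ref(ref(ref(char)))), arrow(ref(char), ref(ref(ref(char))))).
Delete trivial equation float = float.
MGU = { U := arrow(ref(char), char), T2 := ref(float), S1 := arrow(float, char), R := ref(char), T1 := char, S2 := ref(char), T3 := arrow(arrow(ref(ref(ref(char))), ref(ref(ref(char)))), arrow(ref(char), ref(ref(ref(char))))), B := ref(ref(ref(char))) }, so T3 := arrow(arrow(ref(ref(ref(char))), ref(ref(ref(char)))), arrow(ref(char), ref(ref(ref(char))))).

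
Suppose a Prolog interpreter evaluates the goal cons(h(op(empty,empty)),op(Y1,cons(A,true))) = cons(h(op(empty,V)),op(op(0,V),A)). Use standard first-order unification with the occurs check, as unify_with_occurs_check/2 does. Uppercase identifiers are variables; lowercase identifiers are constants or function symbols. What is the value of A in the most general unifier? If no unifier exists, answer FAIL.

FAIL

Decompose cons/2: h(op(empty,empty)) = h(op(empty,V)),  op(Y1,cons(A,true)) = op(op(0,V),A).
Decompose h/1: op(empty,empty) = op(empty,V).
Decompose op/2: empty = empty,  empty = V.
Delete trivial equation empty = empty.
Bind V := empty; substituting into the remaining equation gives: op(Y1,cons(A,true)) = op(op(0,empty),A).
Decompose op/2: Y1 = op(0,empty),  cons(A,true) = A.
Bind Y1 := op(0,empty); no other remaining equation mentions Y1.
Occurs check fails: A occurs in cons(A,true); the equation A = cons(A,true) has no finite solution.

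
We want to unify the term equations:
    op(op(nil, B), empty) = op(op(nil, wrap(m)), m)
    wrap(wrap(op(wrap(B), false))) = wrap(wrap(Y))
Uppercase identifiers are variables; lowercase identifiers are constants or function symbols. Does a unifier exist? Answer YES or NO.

Decompose op/2: op(nil, B) = op(nil, wrap(m)),  empty = m.
Decompose op/2: nil = nil,  B = wrap(m).
Delete trivial equation nil = nil.
Bind B := wrap(m); substituting into the one remaining equation that mentions B gives: wrap(wrap(op(wrap(wrap(m)), false))) = wrap(wrap(Y)).
Clash: constants empty and m differ; no unifier exists.

NO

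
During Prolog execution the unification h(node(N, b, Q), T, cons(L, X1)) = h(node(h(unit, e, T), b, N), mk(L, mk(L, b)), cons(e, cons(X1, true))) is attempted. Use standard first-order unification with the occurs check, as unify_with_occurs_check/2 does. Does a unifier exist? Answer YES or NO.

NO

Decompose h/3: node(N, b, Q) = node(h(unit, e, T), b, N),  T = mk(L, mk(L, b)),  cons(L, X1) = cons(e, cons(X1, true)).
Decompose node/3: N = h(unit, e, T),  b = b,  Q = N.
Bind N := h(unit, e, T); substituting into the one remaining equation that mentions N gives: Q = h(unit, e, T).
Delete trivial equation b = b.
Bind Q := h(unit, e, T); no other remaining equation mentions Q.
Bind T := mk(L, mk(L, b)); no other remaining equation mentions T. Substituting into the earlier bindings gives N := h(unit, e, mk(L, mk(L, b))), Q := h(unit, e, mk(L, mk(L, b))).
Decompose cons/2: L = e,  X1 = cons(X1, true).
Bind L := e; no other remaining equation mentions L. Substituting into the earlier bindings gives N := h(unit, e, mk(e, mk(e, b))), Q := h(unit, e, mk(e, mk(e, b))), T := mk(e, mk(e, b)).
Occurs check fails: X1 occurs in cons(X1, true); the equation X1 = cons(X1, true) has no finite solution.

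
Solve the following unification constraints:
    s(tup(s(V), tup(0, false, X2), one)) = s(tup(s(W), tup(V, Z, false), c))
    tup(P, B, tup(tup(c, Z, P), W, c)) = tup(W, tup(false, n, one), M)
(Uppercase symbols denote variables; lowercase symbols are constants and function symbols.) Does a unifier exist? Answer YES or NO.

NO

Decompose s/1: tup(s(V), tup(0, false, X2), one) = tup(s(W), tup(V, Z, false), c).
Decompose tup/3: s(V) = s(W),  tup(0, false, X2) = tup(V, Z, false),  one = c.
Decompose s/1: V = W.
Bind V := W; substituting into the one remaining equation that mentions V gives: tup(0, false, X2) = tup(W, Z, false).
Decompose tup/3: 0 = W,  false = Z,  X2 = false.
Bind W := 0; substituting into the one remaining equation that mentions W gives: tup(P, B, tup(tup(c, Z, P), 0, c)) = tup(0, tup(false, n, one), M). Substituting into the earlier binding gives V := 0.
Bind Z := false; substituting into the one remaining equation that mentions Z gives: tup(P, B, tup(tup(c, false, P), 0, c)) = tup(0, tup(false, n, one), M).
Bind X2 := false; no other remaining equation mentions X2.
Clash: constants one and c differ; no unifier exists.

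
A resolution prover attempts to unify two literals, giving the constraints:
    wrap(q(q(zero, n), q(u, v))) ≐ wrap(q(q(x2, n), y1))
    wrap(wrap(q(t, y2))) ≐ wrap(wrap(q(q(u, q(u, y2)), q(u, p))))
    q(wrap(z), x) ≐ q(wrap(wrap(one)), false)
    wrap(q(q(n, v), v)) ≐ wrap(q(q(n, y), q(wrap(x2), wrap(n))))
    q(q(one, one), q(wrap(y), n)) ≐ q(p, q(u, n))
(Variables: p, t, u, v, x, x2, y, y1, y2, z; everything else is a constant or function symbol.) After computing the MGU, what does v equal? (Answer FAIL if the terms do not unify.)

Decompose wrap/1: q(q(zero, n), q(u, v)) ≐ q(q(x2, n), y1).
Decompose q/2: q(zero, n) ≐ q(x2, n),  q(u, v) ≐ y1.
Decompose q/2: zero ≐ x2,  n ≐ n.
Bind x2 := zero; substituting into the one remaining equation that mentions x2 gives: wrap(q(q(n, v), v)) ≐ wrap(q(q(n, y), q(wrap(zero), wrap(n)))).
Delete trivial equation n ≐ n.
Bind y1 := q(u, v); no other remaining equation mentions y1.
Decompose wrap/1: wrap(q(t, y2)) ≐ wrap(q(q(u, q(u, y2)), q(u, p))).
Decompose wrap/1: q(t, y2) ≐ q(q(u, q(u, y2)), q(u, p)).
Decompose q/2: t ≐ q(u, q(u, y2)),  y2 ≐ q(u, p).
Bind t := q(u, q(u, y2)); no other remaining equation mentions t.
Bind y2 := q(u, p); no other remaining equation mentions y2. Substituting into the earlier binding gives t := q(u, q(u, q(u, p))).
Decompose q/2: wrap(z) ≐ wrap(wrap(one)),  x ≐ false.
Decompose wrap/1: z ≐ wrap(one).
Bind z := wrap(one); no other remaining equation mentions z.
Bind x := false; no other remaining equation mentions x.
Decompose wrap/1: q(q(n, v), v) ≐ q(q(n, y), q(wrap(zero), wrap(n))).
Decompose q/2: q(n, v) ≐ q(n, y),  v ≐ q(wrap(zero), wrap(n)).
Decompose q/2: n ≐ n,  v ≐ y.
Delete trivial equation n ≐ n.
Bind v := y; substituting into the one remaining equation that mentions v gives: y ≐ q(wrap(zero), wrap(n)). Substituting into the earlier binding gives y1 := q(u, y).
Bind y := q(wrap(zero), wrap(n)); substituting into the remaining equation gives: q(q(one, one), q(wrap(q(wrap(zero), wrap(n))), n)) ≐ q(p, q(u, n)). Substituting into the earlier bindings gives y1 := q(u, q(wrap(zero), wrap(n))), v := q(wrap(zero), wrap(n)).
Decompose q/2: q(one, one) ≐ p,  q(wrap(q(wrap(zero), wrap(n))), n) ≐ q(u, n).
Bind p := q(one, one); no other remaining equation mentions p. Substituting into the earlier bindings gives t := q(u, q(u, q(u, q(one, one)))), y2 := q(u, q(one, one)).
Decompose q/2: wrap(q(wrap(zero), wrap(n))) ≐ u,  n ≐ n.
Bind u := wrap(q(wrap(zero), wrap(n))); no other remaining equation mentions u. Substituting into the earlier bindings gives y1 := q(wrap(q(wrap(zero), wrap(n))), q(wrap(zero), wrap(n))), t := q(wrap(q(wrap(zero), wrap(n))), q(wrap(q(wrap(zero), wrap(n))), q(wrap(q(wrap(zero), wrap(n))), q(one, one)))), y2 := q(wrap(q(wrap(zero), wrap(n))), q(one, one)).
Delete trivial equation n ≐ n.
MGU = { x2 ↦ zero, y1 ↦ q(wrap(q(wrap(zero), wrap(n))), q(wrap(zero), wrap(n))), t ↦ q(wrap(q(wrap(zero), wrap(n))), q(wrap(q(wrap(zero), wrap(n))), q(wrap(q(wrap(zero), wrap(n))), q(one, one)))), y2 ↦ q(wrap(q(wrap(zero), wrap(n))), q(one, one)), z ↦ wrap(one), x ↦ false, v ↦ q(wrap(zero), wrap(n)), y ↦ q(wrap(zero), wrap(n)), p ↦ q(one, one), u ↦ wrap(q(wrap(zero), wrap(n))) }, so v ↦ q(wrap(zero), wrap(n)).

q(wrap(zero), wrap(n))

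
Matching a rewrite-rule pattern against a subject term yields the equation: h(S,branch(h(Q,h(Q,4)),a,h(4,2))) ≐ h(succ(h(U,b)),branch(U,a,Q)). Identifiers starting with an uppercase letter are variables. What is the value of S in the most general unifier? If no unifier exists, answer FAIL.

Decompose h/2: S ≐ succ(h(U,b)),  branch(h(Q,h(Q,4)),a,h(4,2)) ≐ branch(U,a,Q).
Bind S := succ(h(U,b)); no other remaining equation mentions S.
Decompose branch/3: h(Q,h(Q,4)) ≐ U,  a ≐ a,  h(4,2) ≐ Q.
Bind U := h(Q,h(Q,4)); no other remaining equation mentions U. Substituting into the earlier binding gives S := succ(h(h(Q,h(Q,4)),b)).
Delete trivial equation a ≐ a.
Bind Q := h(4,2). Substituting into the earlier bindings gives S := succ(h(h(h(4,2),h(h(4,2),4)),b)), U := h(h(4,2),h(h(4,2),4)).
MGU = { S ↦ succ(h(h(h(4,2),h(h(4,2),4)),b)), U ↦ h(h(4,2),h(h(4,2),4)), Q ↦ h(4,2) }, so S ↦ succ(h(h(h(4,2),h(h(4,2),4)),b)).

succ(h(h(h(4,2),h(h(4,2),4)),b))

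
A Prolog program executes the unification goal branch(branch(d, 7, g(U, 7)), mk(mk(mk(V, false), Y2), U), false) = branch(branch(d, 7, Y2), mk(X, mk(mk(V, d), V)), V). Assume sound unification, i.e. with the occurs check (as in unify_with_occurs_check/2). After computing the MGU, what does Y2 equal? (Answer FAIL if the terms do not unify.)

g(mk(mk(false, d), false), 7)

Decompose branch/3: branch(d, 7, g(U, 7)) = branch(d, 7, Y2),  mk(mk(mk(V, false), Y2), U) = mk(X, mk(mk(V, d), V)),  false = V.
Decompose branch/3: d = d,  7 = 7,  g(U, 7) = Y2.
Delete trivial equation d = d.
Delete trivial equation 7 = 7.
Bind Y2 := g(U, 7); substituting into the one remaining equation that mentions Y2 gives: mk(mk(mk(V, false), g(U, 7)), U) = mk(X, mk(mk(V, d), V)).
Decompose mk/2: mk(mk(V, false), g(U, 7)) = X,  U = mk(mk(V, d), V).
Bind X := mk(mk(V, false), g(U, 7)); no other remaining equation mentions X.
Bind U := mk(mk(V, d), V); no other remaining equation mentions U. Substituting into the earlier bindings gives Y2 := g(mk(mk(V, d), V), 7), X := mk(mk(V, false), g(mk(mk(V, d), V), 7)).
Bind V := false. Substituting into the earlier bindings gives Y2 := g(mk(mk(false, d), false), 7), X := mk(mk(false, false), g(mk(mk(false, d), false), 7)), U := mk(mk(false, d), false).
MGU = { Y2 = g(mk(mk(false, d), false), 7), X = mk(mk(false, false), g(mk(mk(false, d), false), 7)), U = mk(mk(false, d), false), V = false }, so Y2 = g(mk(mk(false, d), false), 7).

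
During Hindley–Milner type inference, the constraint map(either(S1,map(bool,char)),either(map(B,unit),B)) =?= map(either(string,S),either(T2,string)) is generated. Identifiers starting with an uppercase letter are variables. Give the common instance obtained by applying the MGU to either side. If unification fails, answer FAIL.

map(either(string,map(bool,char)),either(map(string,unit),string))

Decompose map/2: either(S1,map(bool,char)) =?= either(string,S),  either(map(B,unit),B) =?= either(T2,string).
Decompose either/2: S1 =?= string,  map(bool,char) =?= S.
Bind S1 := string; no other remaining equation mentions S1.
Bind S := map(bool,char); no other remaining equation mentions S.
Decompose either/2: map(B,unit) =?= T2,  B =?= string.
Bind T2 := map(B,unit); no other remaining equation mentions T2.
Bind B := string. Substituting into the earlier binding gives T2 := map(string,unit).
Applying the MGU to either side gives map(either(string,map(bool,char)),either(map(string,unit),string)).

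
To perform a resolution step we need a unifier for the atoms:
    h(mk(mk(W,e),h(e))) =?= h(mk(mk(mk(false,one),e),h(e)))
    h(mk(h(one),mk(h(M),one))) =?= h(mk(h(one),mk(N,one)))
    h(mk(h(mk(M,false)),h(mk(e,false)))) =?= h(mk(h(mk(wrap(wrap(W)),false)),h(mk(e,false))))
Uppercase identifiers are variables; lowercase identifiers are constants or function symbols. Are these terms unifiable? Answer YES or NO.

YES

Decompose h/1: mk(mk(W,e),h(e)) =?= mk(mk(mk(false,one),e),h(e)).
Decompose mk/2: mk(W,e) =?= mk(mk(false,one),e),  h(e) =?= h(e).
Decompose mk/2: W =?= mk(false,one),  e =?= e.
Bind W := mk(false,one); substituting into the one remaining equation that mentions W gives: h(mk(h(mk(M,false)),h(mk(e,false)))) =?= h(mk(h(mk(wrap(wrap(mk(false,one))),false)),h(mk(e,false)))).
Delete trivial equation e =?= e.
Delete trivial equation h(e) =?= h(e).
Decompose h/1: mk(h(one),mk(h(M),one)) =?= mk(h(one),mk(N,one)).
Decompose mk/2: h(one) =?= h(one),  mk(h(M),one) =?= mk(N,one).
Delete trivial equation h(one) =?= h(one).
Decompose mk/2: h(M) =?= N,  one =?= one.
Bind N := h(M); no other remaining equation mentions N.
Delete trivial equation one =?= one.
Decompose h/1: mk(h(mk(M,false)),h(mk(e,false))) =?= mk(h(mk(wrap(wrap(mk(false,one))),false)),h(mk(e,false))).
Decompose mk/2: h(mk(M,false)) =?= h(mk(wrap(wrap(mk(false,one))),false)),  h(mk(e,false)) =?= h(mk(e,false)).
Decompose h/1: mk(M,false) =?= mk(wrap(wrap(mk(false,one))),false).
Decompose mk/2: M =?= wrap(wrap(mk(false,one))),  false =?= false.
Bind M := wrap(wrap(mk(false,one))); no other remaining equation mentions M. Substituting into the earlier binding gives N := h(wrap(wrap(mk(false,one)))).
Delete trivial equation false =?= false.
Delete trivial equation h(mk(e,false)) =?= h(mk(e,false)).
No equations remain and no clash or occurs-check failure arose, so a unifier exists.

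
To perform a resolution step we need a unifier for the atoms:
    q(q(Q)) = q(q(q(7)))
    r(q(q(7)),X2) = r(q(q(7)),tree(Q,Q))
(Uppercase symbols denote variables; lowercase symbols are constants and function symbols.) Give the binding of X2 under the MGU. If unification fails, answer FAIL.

Decompose q/1: q(Q) = q(q(7)).
Decompose q/1: Q = q(7).
Bind Q := q(7); substituting into the remaining equation gives: r(q(q(7)),X2) = r(q(q(7)),tree(q(7),q(7))).
Decompose r/2: q(q(7)) = q(q(7)),  X2 = tree(q(7),q(7)).
Delete trivial equation q(q(7)) = q(q(7)).
Bind X2 := tree(q(7),q(7)).
MGU = { Q -> q(7), X2 -> tree(q(7),q(7)) }, so X2 -> tree(q(7),q(7)).

tree(q(7),q(7))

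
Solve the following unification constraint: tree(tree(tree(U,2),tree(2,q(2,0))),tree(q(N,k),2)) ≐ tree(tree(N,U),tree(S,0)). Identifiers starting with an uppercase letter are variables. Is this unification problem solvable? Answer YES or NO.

Decompose tree/2: tree(tree(U,2),tree(2,q(2,0))) ≐ tree(N,U),  tree(q(N,k),2) ≐ tree(S,0).
Decompose tree/2: tree(U,2) ≐ N,  tree(2,q(2,0)) ≐ U.
Bind N := tree(U,2); substituting into the one remaining equation that mentions N gives: tree(q(tree(U,2),k),2) ≐ tree(S,0).
Bind U := tree(2,q(2,0)); substituting into the remaining equation gives: tree(q(tree(tree(2,q(2,0)),2),k),2) ≐ tree(S,0). Substituting into the earlier binding gives N := tree(tree(2,q(2,0)),2).
Decompose tree/2: q(tree(tree(2,q(2,0)),2),k) ≐ S,  2 ≐ 0.
Bind S := q(tree(tree(2,q(2,0)),2),k); no other remaining equation mentions S.
Clash: constants 2 and 0 differ; no unifier exists.

NO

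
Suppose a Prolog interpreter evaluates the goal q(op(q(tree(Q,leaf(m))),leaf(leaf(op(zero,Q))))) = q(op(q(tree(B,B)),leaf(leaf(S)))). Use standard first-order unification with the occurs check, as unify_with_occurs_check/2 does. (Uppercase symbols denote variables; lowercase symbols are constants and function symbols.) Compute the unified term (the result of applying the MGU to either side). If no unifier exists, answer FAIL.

Decompose q/1: op(q(tree(Q,leaf(m))),leaf(leaf(op(zero,Q)))) = op(q(tree(B,B)),leaf(leaf(S))).
Decompose op/2: q(tree(Q,leaf(m))) = q(tree(B,B)),  leaf(leaf(op(zero,Q))) = leaf(leaf(S)).
Decompose q/1: tree(Q,leaf(m)) = tree(B,B).
Decompose tree/2: Q = B,  leaf(m) = B.
Bind Q := B; substituting into the one remaining equation that mentions Q gives: leaf(leaf(op(zero,B))) = leaf(leaf(S)).
Bind B := leaf(m); substituting into the remaining equation gives: leaf(leaf(op(zero,leaf(m)))) = leaf(leaf(S)). Substituting into the earlier binding gives Q := leaf(m).
Decompose leaf/1: leaf(op(zero,leaf(m))) = leaf(S).
Decompose leaf/1: op(zero,leaf(m)) = S.
Bind S := op(zero,leaf(m)).
Applying the MGU to either side gives q(op(q(tree(leaf(m),leaf(m))),leaf(leaf(op(zero,leaf(m)))))).

q(op(q(tree(leaf(m),leaf(m))),leaf(leaf(op(zero,leaf(m))))))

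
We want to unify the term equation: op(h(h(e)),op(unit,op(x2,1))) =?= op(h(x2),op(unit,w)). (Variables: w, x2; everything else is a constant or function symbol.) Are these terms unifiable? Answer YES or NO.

YES

Decompose op/2: h(h(e)) =?= h(x2),  op(unit,op(x2,1)) =?= op(unit,w).
Decompose h/1: h(e) =?= x2.
Bind x2 := h(e); substituting into the remaining equation gives: op(unit,op(h(e),1)) =?= op(unit,w).
Decompose op/2: unit =?= unit,  op(h(e),1) =?= w.
Delete trivial equation unit =?= unit.
Bind w := op(h(e),1).
No equations remain and no clash or occurs-check failure arose, so a unifier exists.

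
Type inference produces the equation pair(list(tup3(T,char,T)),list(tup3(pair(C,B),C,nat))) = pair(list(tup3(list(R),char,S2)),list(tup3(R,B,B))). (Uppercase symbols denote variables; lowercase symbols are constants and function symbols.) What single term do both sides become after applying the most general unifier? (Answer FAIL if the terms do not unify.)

Decompose pair/2: list(tup3(T,char,T)) = list(tup3(list(R),char,S2)),  list(tup3(pair(C,B),C,nat)) = list(tup3(R,B,B)).
Decompose list/1: tup3(T,char,T) = tup3(list(R),char,S2).
Decompose tup3/3: T = list(R),  char = char,  T = S2.
Bind T := list(R); substituting into the one remaining equation that mentions T gives: list(R) = S2.
Delete trivial equation char = char.
Bind S2 := list(R); no other remaining equation mentions S2.
Decompose list/1: tup3(pair(C,B),C,nat) = tup3(R,B,B).
Decompose tup3/3: pair(C,B) = R,  C = B,  nat = B.
Bind R := pair(C,B); no other remaining equation mentions R. Substituting into the earlier bindings gives T := list(pair(C,B)), S2 := list(pair(C,B)).
Bind C := B; no other remaining equation mentions C. Substituting into the earlier bindings gives T := list(pair(B,B)), S2 := list(pair(B,B)), R := pair(B,B).
Bind B := nat. Substituting into the earlier bindings gives T := list(pair(nat,nat)), S2 := list(pair(nat,nat)), R := pair(nat,nat), C := nat.
Applying the MGU to either side gives pair(list(tup3(list(pair(nat,nat)),char,list(pair(nat,nat)))),list(tup3(pair(nat,nat),nat,nat))).

pair(list(tup3(list(pair(nat,nat)),char,list(pair(nat,nat)))),list(tup3(pair(nat,nat),nat,nat)))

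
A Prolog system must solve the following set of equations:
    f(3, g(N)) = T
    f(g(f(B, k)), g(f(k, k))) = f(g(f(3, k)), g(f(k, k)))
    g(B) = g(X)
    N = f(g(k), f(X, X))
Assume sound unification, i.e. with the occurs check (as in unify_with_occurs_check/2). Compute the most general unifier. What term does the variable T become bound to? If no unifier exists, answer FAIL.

f(3, g(f(g(k), f(3, 3))))

Bind T := f(3, g(N)); no other remaining equation mentions T.
Decompose f/2: g(f(B, k)) = g(f(3, k)),  g(f(k, k)) = g(f(k, k)).
Decompose g/1: f(B, k) = f(3, k).
Decompose f/2: B = 3,  k = k.
Bind B := 3; substituting into the one remaining equation that mentions B gives: g(3) = g(X).
Delete trivial equation k = k.
Delete trivial equation g(f(k, k)) = g(f(k, k)).
Decompose g/1: 3 = X.
Bind X := 3; substituting into the remaining equation gives: N = f(g(k), f(3, 3)).
Bind N := f(g(k), f(3, 3)). Substituting into the earlier binding gives T := f(3, g(f(g(k), f(3, 3)))).
MGU = { T ↦ f(3, g(f(g(k), f(3, 3)))), B ↦ 3, X ↦ 3, N ↦ f(g(k), f(3, 3)) }, so T ↦ f(3, g(f(g(k), f(3, 3)))).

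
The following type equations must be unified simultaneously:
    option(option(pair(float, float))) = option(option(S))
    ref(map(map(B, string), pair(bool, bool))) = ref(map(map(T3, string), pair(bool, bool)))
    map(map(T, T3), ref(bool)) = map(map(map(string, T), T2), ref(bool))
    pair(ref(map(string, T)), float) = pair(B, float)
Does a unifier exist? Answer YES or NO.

Decompose option/1: option(pair(float, float)) = option(S).
Decompose option/1: pair(float, float) = S.
Bind S := pair(float, float); no other remaining equation mentions S.
Decompose ref/1: map(map(B, string), pair(bool, bool)) = map(map(T3, string), pair(bool, bool)).
Decompose map/2: map(B, string) = map(T3, string),  pair(bool, bool) = pair(bool, bool).
Decompose map/2: B = T3,  string = string.
Bind B := T3; substituting into the one remaining equation that mentions B gives: pair(ref(map(string, T)), float) = pair(T3, float).
Delete trivial equation string = string.
Delete trivial equation pair(bool, bool) = pair(bool, bool).
Decompose map/2: map(T, T3) = map(map(string, T), T2),  ref(bool) = ref(bool).
Decompose map/2: T = map(string, T),  T3 = T2.
Occurs check fails: T occurs in map(string, T); the equation T = map(string, T) has no finite solution.

NO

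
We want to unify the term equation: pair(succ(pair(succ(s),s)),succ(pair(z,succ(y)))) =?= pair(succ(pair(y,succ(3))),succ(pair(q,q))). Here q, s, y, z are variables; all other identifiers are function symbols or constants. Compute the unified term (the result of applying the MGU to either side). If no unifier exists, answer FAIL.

Decompose pair/2: succ(pair(succ(s),s)) =?= succ(pair(y,succ(3))),  succ(pair(z,succ(y))) =?= succ(pair(q,q)).
Decompose succ/1: pair(succ(s),s) =?= pair(y,succ(3)).
Decompose pair/2: succ(s) =?= y,  s =?= succ(3).
Bind y := succ(s); substituting into the one remaining equation that mentions y gives: succ(pair(z,succ(succ(s)))) =?= succ(pair(q,q)).
Bind s := succ(3); substituting into the remaining equation gives: succ(pair(z,succ(succ(succ(3))))) =?= succ(pair(q,q)). Substituting into the earlier binding gives y := succ(succ(3)).
Decompose succ/1: pair(z,succ(succ(succ(3)))) =?= pair(q,q).
Decompose pair/2: z =?= q,  succ(succ(succ(3))) =?= q.
Bind z := q; no other remaining equation mentions z.
Bind q := succ(succ(succ(3))). Substituting into the earlier binding gives z := succ(succ(succ(3))).
Applying the MGU to either side gives pair(succ(pair(succ(succ(3)),succ(3))),succ(pair(succ(succ(succ(3))),succ(succ(succ(3)))))).

pair(succ(pair(succ(succ(3)),succ(3))),succ(pair(succ(succ(succ(3))),succ(succ(succ(3))))))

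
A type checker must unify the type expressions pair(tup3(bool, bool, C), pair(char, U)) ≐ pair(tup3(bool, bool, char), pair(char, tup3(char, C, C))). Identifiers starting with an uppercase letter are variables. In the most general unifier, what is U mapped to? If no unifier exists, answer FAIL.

Decompose pair/2: tup3(bool, bool, C) ≐ tup3(bool, bool, char),  pair(char, U) ≐ pair(char, tup3(char, C, C)).
Decompose tup3/3: bool ≐ bool,  bool ≐ bool,  C ≐ char.
Delete trivial equation bool ≐ bool.
Delete trivial equation bool ≐ bool.
Bind C := char; substituting into the remaining equation gives: pair(char, U) ≐ pair(char, tup3(char, char, char)).
Decompose pair/2: char ≐ char,  U ≐ tup3(char, char, char).
Delete trivial equation char ≐ char.
Bind U := tup3(char, char, char).
MGU = { C -> char, U -> tup3(char, char, char) }, so U -> tup3(char, char, char).

tup3(char, char, char)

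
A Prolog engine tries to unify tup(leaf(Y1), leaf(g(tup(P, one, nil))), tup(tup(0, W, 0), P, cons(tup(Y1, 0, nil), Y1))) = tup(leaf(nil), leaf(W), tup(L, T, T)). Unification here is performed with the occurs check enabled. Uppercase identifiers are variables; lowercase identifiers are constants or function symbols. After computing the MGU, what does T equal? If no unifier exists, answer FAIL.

Decompose tup/3: leaf(Y1) = leaf(nil),  leaf(g(tup(P, one, nil))) = leaf(W),  tup(tup(0, W, 0), P, cons(tup(Y1, 0, nil), Y1)) = tup(L, T, T).
Decompose leaf/1: Y1 = nil.
Bind Y1 := nil; substituting into the one remaining equation that mentions Y1 gives: tup(tup(0, W, 0), P, cons(tup(nil, 0, nil), nil)) = tup(L, T, T).
Decompose leaf/1: g(tup(P, one, nil)) = W.
Bind W := g(tup(P, one, nil)); substituting into the remaining equation gives: tup(tup(0, g(tup(P, one, nil)), 0), P, cons(tup(nil, 0, nil), nil)) = tup(L, T, T).
Decompose tup/3: tup(0, g(tup(P, one, nil)), 0) = L,  P = T,  cons(tup(nil, 0, nil), nil) = T.
Bind L := tup(0, g(tup(P, one, nil)), 0); no other remaining equation mentions L.
Bind P := T; no other remaining equation mentions P. Substituting into the earlier bindings gives W := g(tup(T, one, nil)), L := tup(0, g(tup(T, one, nil)), 0).
Bind T := cons(tup(nil, 0, nil), nil). Substituting into the earlier bindings gives W := g(tup(cons(tup(nil, 0, nil), nil), one, nil)), L := tup(0, g(tup(cons(tup(nil, 0, nil), nil), one, nil)), 0), P := cons(tup(nil, 0, nil), nil).
MGU = { Y1 ↦ nil, W ↦ g(tup(cons(tup(nil, 0, nil), nil), one, nil)), L ↦ tup(0, g(tup(cons(tup(nil, 0, nil), nil), one, nil)), 0), P ↦ cons(tup(nil, 0, nil), nil), T ↦ cons(tup(nil, 0, nil), nil) }, so T ↦ cons(tup(nil, 0, nil), nil).

cons(tup(nil, 0, nil), nil)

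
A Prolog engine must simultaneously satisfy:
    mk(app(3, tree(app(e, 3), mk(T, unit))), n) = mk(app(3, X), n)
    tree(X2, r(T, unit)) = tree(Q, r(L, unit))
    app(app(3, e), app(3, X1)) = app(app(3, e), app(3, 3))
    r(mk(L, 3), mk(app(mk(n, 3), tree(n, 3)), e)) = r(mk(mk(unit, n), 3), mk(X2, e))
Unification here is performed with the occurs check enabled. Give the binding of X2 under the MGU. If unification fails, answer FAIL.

app(mk(n, 3), tree(n, 3))

Decompose mk/2: app(3, tree(app(e, 3), mk(T, unit))) = app(3, X),  n = n.
Decompose app/2: 3 = 3,  tree(app(e, 3), mk(T, unit)) = X.
Delete trivial equation 3 = 3.
Bind X := tree(app(e, 3), mk(T, unit)); no other remaining equation mentions X.
Delete trivial equation n = n.
Decompose tree/2: X2 = Q,  r(T, unit) = r(L, unit).
Bind X2 := Q; substituting into the one remaining equation that mentions X2 gives: r(mk(L, 3), mk(app(mk(n, 3), tree(n, 3)), e)) = r(mk(mk(unit, n), 3), mk(Q, e)).
Decompose r/2: T = L,  unit = unit.
Bind T := L; no other remaining equation mentions T. Substituting into the earlier binding gives X := tree(app(e, 3), mk(L, unit)).
Delete trivial equation unit = unit.
Decompose app/2: app(3, e) = app(3, e),  app(3, X1) = app(3, 3).
Delete trivial equation app(3, e) = app(3, e).
Decompose app/2: 3 = 3,  X1 = 3.
Delete trivial equation 3 = 3.
Bind X1 := 3; no other remaining equation mentions X1.
Decompose r/2: mk(L, 3) = mk(mk(unit, n), 3),  mk(app(mk(n, 3), tree(n, 3)), e) = mk(Q, e).
Decompose mk/2: L = mk(unit, n),  3 = 3.
Bind L := mk(unit, n); no other remaining equation mentions L. Substituting into the earlier bindings gives X := tree(app(e, 3), mk(mk(unit, n), unit)), T := mk(unit, n).
Delete trivial equation 3 = 3.
Decompose mk/2: app(mk(n, 3), tree(n, 3)) = Q,  e = e.
Bind Q := app(mk(n, 3), tree(n, 3)); no other remaining equation mentions Q. Substituting into the earlier binding gives X2 := app(mk(n, 3), tree(n, 3)).
Delete trivial equation e = e.
MGU = { X = tree(app(e, 3), mk(mk(unit, n), unit)), X2 = app(mk(n, 3), tree(n, 3)), T = mk(unit, n), X1 = 3, L = mk(unit, n), Q = app(mk(n, 3), tree(n, 3)) }, so X2 = app(mk(n, 3), tree(n, 3)).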